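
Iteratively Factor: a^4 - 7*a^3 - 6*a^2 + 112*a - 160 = (a - 2)*(a^3 - 5*a^2 - 16*a + 80) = (a - 4)*(a - 2)*(a^2 - a - 20) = (a - 4)*(a - 2)*(a + 4)*(a - 5)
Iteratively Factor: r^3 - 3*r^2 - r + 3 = (r + 1)*(r^2 - 4*r + 3) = (r - 3)*(r + 1)*(r - 1)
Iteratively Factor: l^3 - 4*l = (l + 2)*(l^2 - 2*l) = (l - 2)*(l + 2)*(l)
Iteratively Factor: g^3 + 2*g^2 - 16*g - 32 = (g + 4)*(g^2 - 2*g - 8) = (g + 2)*(g + 4)*(g - 4)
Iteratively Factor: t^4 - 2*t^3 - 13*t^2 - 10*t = (t - 5)*(t^3 + 3*t^2 + 2*t) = (t - 5)*(t + 1)*(t^2 + 2*t) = t*(t - 5)*(t + 1)*(t + 2)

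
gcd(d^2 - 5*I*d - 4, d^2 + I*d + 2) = d - I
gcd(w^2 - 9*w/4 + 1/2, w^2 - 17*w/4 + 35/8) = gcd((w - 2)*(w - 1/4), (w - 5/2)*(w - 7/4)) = 1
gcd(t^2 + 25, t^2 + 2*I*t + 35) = t - 5*I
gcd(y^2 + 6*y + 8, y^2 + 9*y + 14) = y + 2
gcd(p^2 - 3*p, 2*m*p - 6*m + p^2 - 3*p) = p - 3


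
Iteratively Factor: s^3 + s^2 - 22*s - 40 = (s + 2)*(s^2 - s - 20) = (s - 5)*(s + 2)*(s + 4)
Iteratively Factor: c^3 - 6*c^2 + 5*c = (c)*(c^2 - 6*c + 5) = c*(c - 5)*(c - 1)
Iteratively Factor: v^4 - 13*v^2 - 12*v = (v - 4)*(v^3 + 4*v^2 + 3*v) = (v - 4)*(v + 3)*(v^2 + v) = (v - 4)*(v + 1)*(v + 3)*(v)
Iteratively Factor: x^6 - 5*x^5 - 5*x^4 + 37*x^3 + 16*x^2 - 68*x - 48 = (x + 1)*(x^5 - 6*x^4 + x^3 + 36*x^2 - 20*x - 48) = (x + 1)^2*(x^4 - 7*x^3 + 8*x^2 + 28*x - 48) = (x + 1)^2*(x + 2)*(x^3 - 9*x^2 + 26*x - 24) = (x - 4)*(x + 1)^2*(x + 2)*(x^2 - 5*x + 6) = (x - 4)*(x - 3)*(x + 1)^2*(x + 2)*(x - 2)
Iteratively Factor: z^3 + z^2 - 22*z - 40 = (z - 5)*(z^2 + 6*z + 8) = (z - 5)*(z + 2)*(z + 4)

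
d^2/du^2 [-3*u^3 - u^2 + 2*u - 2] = -18*u - 2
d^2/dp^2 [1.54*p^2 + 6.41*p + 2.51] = 3.08000000000000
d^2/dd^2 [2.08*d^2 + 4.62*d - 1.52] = 4.16000000000000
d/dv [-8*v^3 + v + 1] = 1 - 24*v^2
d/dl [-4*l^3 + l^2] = 2*l*(1 - 6*l)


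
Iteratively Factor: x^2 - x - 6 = (x + 2)*(x - 3)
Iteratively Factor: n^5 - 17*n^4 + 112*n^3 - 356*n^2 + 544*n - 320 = (n - 2)*(n^4 - 15*n^3 + 82*n^2 - 192*n + 160) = (n - 4)*(n - 2)*(n^3 - 11*n^2 + 38*n - 40) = (n - 5)*(n - 4)*(n - 2)*(n^2 - 6*n + 8) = (n - 5)*(n - 4)^2*(n - 2)*(n - 2)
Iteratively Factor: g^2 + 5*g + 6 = (g + 2)*(g + 3)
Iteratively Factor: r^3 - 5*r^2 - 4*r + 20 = (r + 2)*(r^2 - 7*r + 10) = (r - 5)*(r + 2)*(r - 2)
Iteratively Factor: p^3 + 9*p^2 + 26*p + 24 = (p + 3)*(p^2 + 6*p + 8) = (p + 2)*(p + 3)*(p + 4)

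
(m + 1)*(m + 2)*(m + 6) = m^3 + 9*m^2 + 20*m + 12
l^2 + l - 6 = (l - 2)*(l + 3)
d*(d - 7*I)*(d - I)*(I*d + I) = I*d^4 + 8*d^3 + I*d^3 + 8*d^2 - 7*I*d^2 - 7*I*d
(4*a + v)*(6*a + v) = 24*a^2 + 10*a*v + v^2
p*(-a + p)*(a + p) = -a^2*p + p^3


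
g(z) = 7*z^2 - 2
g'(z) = 14*z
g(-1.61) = 16.14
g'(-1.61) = -22.54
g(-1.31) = 10.01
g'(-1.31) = -18.34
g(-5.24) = 190.20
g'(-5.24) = -73.36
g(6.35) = 280.26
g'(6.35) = 88.90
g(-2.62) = 46.05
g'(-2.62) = -36.68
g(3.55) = 86.22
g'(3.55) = 49.70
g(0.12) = -1.90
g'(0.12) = 1.68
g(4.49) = 139.12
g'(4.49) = 62.86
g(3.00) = 61.00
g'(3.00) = 42.00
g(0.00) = -2.00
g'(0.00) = 0.00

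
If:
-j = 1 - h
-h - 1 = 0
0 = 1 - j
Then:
No Solution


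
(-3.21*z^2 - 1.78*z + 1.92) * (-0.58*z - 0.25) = 1.8618*z^3 + 1.8349*z^2 - 0.6686*z - 0.48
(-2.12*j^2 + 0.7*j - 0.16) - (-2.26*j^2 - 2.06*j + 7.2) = 0.14*j^2 + 2.76*j - 7.36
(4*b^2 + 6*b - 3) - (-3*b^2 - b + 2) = 7*b^2 + 7*b - 5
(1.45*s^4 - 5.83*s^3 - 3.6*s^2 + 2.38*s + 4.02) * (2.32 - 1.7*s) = -2.465*s^5 + 13.275*s^4 - 7.4056*s^3 - 12.398*s^2 - 1.3124*s + 9.3264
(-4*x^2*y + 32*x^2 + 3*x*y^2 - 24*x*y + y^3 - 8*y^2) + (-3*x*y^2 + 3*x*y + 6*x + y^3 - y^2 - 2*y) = -4*x^2*y + 32*x^2 - 21*x*y + 6*x + 2*y^3 - 9*y^2 - 2*y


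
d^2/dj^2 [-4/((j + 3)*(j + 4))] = 8*(-(j + 3)^2 - (j + 3)*(j + 4) - (j + 4)^2)/((j + 3)^3*(j + 4)^3)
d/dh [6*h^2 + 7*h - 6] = 12*h + 7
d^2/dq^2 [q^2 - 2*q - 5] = 2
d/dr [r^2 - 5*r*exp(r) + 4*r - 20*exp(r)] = -5*r*exp(r) + 2*r - 25*exp(r) + 4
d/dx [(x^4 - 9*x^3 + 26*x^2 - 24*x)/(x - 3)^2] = (2*x^3 - 15*x^2 + 36*x - 24)/(x^2 - 6*x + 9)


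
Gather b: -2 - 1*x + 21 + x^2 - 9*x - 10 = x^2 - 10*x + 9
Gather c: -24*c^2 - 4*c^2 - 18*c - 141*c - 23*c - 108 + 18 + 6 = -28*c^2 - 182*c - 84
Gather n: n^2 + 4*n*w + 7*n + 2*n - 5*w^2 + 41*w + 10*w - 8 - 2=n^2 + n*(4*w + 9) - 5*w^2 + 51*w - 10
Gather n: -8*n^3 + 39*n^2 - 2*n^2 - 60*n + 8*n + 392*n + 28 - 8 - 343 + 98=-8*n^3 + 37*n^2 + 340*n - 225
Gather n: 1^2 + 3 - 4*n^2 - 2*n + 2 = -4*n^2 - 2*n + 6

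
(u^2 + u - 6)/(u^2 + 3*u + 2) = (u^2 + u - 6)/(u^2 + 3*u + 2)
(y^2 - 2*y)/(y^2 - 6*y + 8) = y/(y - 4)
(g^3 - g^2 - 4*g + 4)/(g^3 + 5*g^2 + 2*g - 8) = (g - 2)/(g + 4)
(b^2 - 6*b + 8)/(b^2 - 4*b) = (b - 2)/b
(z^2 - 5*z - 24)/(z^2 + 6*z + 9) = (z - 8)/(z + 3)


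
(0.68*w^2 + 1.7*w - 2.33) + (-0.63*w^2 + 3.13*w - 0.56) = 0.05*w^2 + 4.83*w - 2.89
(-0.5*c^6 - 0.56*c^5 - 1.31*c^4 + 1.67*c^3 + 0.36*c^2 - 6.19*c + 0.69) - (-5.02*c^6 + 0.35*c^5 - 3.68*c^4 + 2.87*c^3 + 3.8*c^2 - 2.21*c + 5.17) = 4.52*c^6 - 0.91*c^5 + 2.37*c^4 - 1.2*c^3 - 3.44*c^2 - 3.98*c - 4.48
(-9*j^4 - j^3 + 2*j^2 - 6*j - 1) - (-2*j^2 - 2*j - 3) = -9*j^4 - j^3 + 4*j^2 - 4*j + 2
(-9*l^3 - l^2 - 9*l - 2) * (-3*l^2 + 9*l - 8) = 27*l^5 - 78*l^4 + 90*l^3 - 67*l^2 + 54*l + 16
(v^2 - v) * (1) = v^2 - v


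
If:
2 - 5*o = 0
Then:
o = 2/5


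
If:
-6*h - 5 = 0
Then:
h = -5/6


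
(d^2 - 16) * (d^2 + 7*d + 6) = d^4 + 7*d^3 - 10*d^2 - 112*d - 96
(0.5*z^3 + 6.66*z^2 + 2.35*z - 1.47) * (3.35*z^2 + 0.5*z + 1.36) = 1.675*z^5 + 22.561*z^4 + 11.8825*z^3 + 5.3081*z^2 + 2.461*z - 1.9992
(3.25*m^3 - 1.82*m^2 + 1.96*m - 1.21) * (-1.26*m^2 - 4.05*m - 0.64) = -4.095*m^5 - 10.8693*m^4 + 2.8214*m^3 - 5.2486*m^2 + 3.6461*m + 0.7744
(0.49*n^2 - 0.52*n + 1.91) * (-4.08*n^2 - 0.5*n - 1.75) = -1.9992*n^4 + 1.8766*n^3 - 8.3903*n^2 - 0.0449999999999999*n - 3.3425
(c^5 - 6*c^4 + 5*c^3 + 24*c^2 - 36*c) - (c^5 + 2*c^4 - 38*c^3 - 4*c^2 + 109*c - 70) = -8*c^4 + 43*c^3 + 28*c^2 - 145*c + 70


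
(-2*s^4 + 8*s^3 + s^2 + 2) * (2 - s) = 2*s^5 - 12*s^4 + 15*s^3 + 2*s^2 - 2*s + 4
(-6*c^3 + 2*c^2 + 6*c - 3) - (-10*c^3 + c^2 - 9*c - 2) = 4*c^3 + c^2 + 15*c - 1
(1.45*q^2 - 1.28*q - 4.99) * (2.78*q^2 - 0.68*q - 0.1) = 4.031*q^4 - 4.5444*q^3 - 13.1468*q^2 + 3.5212*q + 0.499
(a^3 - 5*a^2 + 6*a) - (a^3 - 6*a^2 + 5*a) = a^2 + a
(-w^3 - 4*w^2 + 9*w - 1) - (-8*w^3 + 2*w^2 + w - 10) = 7*w^3 - 6*w^2 + 8*w + 9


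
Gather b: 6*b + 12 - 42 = 6*b - 30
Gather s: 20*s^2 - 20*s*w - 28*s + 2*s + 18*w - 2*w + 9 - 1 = 20*s^2 + s*(-20*w - 26) + 16*w + 8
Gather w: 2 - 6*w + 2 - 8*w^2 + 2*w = -8*w^2 - 4*w + 4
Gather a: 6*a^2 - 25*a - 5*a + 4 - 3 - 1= 6*a^2 - 30*a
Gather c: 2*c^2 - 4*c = 2*c^2 - 4*c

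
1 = 1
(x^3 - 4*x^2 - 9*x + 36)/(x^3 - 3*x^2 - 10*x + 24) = (x - 3)/(x - 2)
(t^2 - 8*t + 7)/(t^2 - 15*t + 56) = (t - 1)/(t - 8)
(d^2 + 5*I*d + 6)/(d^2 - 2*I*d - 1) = (d + 6*I)/(d - I)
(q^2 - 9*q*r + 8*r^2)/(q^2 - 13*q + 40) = (q^2 - 9*q*r + 8*r^2)/(q^2 - 13*q + 40)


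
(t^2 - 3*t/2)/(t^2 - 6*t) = (t - 3/2)/(t - 6)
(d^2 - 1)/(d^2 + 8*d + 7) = (d - 1)/(d + 7)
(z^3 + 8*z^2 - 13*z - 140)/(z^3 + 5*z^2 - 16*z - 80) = (z + 7)/(z + 4)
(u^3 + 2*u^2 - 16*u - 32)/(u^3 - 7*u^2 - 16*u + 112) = (u + 2)/(u - 7)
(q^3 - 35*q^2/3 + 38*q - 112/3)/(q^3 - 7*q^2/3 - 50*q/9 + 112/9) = 3*(q - 7)/(3*q + 7)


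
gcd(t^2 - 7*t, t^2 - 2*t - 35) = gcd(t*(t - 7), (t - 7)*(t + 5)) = t - 7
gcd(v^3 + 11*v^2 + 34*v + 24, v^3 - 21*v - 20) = v^2 + 5*v + 4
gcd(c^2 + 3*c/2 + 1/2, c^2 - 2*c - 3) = c + 1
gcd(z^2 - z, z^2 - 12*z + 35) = 1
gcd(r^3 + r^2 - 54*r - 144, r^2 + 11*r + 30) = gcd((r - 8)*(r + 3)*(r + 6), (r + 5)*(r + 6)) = r + 6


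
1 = 1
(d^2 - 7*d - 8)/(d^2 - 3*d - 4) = (d - 8)/(d - 4)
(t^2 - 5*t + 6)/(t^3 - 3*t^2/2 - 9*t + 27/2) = 2*(t - 2)/(2*t^2 + 3*t - 9)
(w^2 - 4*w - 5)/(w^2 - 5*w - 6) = (w - 5)/(w - 6)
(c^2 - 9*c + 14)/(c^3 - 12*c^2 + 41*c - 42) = 1/(c - 3)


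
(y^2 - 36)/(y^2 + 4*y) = (y^2 - 36)/(y*(y + 4))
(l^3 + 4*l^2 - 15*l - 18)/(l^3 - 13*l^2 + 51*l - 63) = (l^2 + 7*l + 6)/(l^2 - 10*l + 21)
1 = 1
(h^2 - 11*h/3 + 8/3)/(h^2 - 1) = (h - 8/3)/(h + 1)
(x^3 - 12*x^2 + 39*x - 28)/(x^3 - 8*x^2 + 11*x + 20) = (x^2 - 8*x + 7)/(x^2 - 4*x - 5)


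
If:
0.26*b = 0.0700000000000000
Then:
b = 0.27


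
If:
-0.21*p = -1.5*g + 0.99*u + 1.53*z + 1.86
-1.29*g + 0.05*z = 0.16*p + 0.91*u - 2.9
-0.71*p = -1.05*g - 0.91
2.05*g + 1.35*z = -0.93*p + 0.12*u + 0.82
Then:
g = 0.71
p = 2.33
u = 1.67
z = -1.92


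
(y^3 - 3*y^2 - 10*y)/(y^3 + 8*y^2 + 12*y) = (y - 5)/(y + 6)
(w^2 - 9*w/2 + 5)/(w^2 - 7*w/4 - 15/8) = 4*(w - 2)/(4*w + 3)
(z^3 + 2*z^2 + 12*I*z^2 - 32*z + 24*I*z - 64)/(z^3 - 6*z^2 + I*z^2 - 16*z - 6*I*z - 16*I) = (z^2 + 12*I*z - 32)/(z^2 + z*(-8 + I) - 8*I)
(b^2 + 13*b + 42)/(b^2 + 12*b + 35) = (b + 6)/(b + 5)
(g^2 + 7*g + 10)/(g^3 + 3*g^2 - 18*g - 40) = 1/(g - 4)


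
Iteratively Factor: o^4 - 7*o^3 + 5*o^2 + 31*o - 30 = (o + 2)*(o^3 - 9*o^2 + 23*o - 15) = (o - 3)*(o + 2)*(o^2 - 6*o + 5) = (o - 3)*(o - 1)*(o + 2)*(o - 5)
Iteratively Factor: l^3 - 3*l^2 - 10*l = (l - 5)*(l^2 + 2*l) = (l - 5)*(l + 2)*(l)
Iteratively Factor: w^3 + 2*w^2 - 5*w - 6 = (w + 1)*(w^2 + w - 6) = (w - 2)*(w + 1)*(w + 3)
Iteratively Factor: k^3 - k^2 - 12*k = (k + 3)*(k^2 - 4*k) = k*(k + 3)*(k - 4)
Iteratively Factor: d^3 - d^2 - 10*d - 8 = (d - 4)*(d^2 + 3*d + 2) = (d - 4)*(d + 1)*(d + 2)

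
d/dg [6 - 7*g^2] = -14*g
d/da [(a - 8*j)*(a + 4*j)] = 2*a - 4*j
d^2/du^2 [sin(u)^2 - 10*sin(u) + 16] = 10*sin(u) + 2*cos(2*u)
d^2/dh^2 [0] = 0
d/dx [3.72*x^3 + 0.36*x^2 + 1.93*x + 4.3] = 11.16*x^2 + 0.72*x + 1.93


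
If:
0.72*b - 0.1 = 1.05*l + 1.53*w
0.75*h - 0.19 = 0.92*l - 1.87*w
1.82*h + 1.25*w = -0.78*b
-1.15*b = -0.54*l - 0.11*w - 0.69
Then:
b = 0.60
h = -0.43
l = -0.05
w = 0.25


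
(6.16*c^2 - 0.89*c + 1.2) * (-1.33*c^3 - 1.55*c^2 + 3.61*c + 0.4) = -8.1928*c^5 - 8.3643*c^4 + 22.0211*c^3 - 2.6089*c^2 + 3.976*c + 0.48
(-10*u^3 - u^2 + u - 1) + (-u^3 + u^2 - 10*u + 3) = -11*u^3 - 9*u + 2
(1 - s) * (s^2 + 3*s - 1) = -s^3 - 2*s^2 + 4*s - 1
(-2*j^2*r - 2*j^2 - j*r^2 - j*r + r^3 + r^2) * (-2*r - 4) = 4*j^2*r^2 + 12*j^2*r + 8*j^2 + 2*j*r^3 + 6*j*r^2 + 4*j*r - 2*r^4 - 6*r^3 - 4*r^2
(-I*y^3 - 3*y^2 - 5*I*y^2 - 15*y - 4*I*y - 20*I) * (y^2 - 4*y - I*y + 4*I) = -I*y^5 - 4*y^4 - I*y^4 - 4*y^3 + 19*I*y^3 + 76*y^2 - I*y^2 - 4*y + 20*I*y + 80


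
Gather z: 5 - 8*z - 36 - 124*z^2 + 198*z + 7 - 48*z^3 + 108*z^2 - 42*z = -48*z^3 - 16*z^2 + 148*z - 24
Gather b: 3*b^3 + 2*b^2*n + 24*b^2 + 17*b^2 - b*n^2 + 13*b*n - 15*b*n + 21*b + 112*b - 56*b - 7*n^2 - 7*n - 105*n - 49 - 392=3*b^3 + b^2*(2*n + 41) + b*(-n^2 - 2*n + 77) - 7*n^2 - 112*n - 441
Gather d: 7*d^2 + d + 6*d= 7*d^2 + 7*d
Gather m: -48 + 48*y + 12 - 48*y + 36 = 0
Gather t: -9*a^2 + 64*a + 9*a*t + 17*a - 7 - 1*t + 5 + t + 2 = -9*a^2 + 9*a*t + 81*a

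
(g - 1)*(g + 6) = g^2 + 5*g - 6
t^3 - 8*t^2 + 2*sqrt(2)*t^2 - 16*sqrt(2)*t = t*(t - 8)*(t + 2*sqrt(2))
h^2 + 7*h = h*(h + 7)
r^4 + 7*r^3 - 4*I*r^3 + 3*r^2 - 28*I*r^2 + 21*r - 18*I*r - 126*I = (r + 7)*(r - 3*I)^2*(r + 2*I)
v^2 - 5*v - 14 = (v - 7)*(v + 2)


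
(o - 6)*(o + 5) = o^2 - o - 30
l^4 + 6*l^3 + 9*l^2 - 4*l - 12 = (l - 1)*(l + 2)^2*(l + 3)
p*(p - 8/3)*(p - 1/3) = p^3 - 3*p^2 + 8*p/9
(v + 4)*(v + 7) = v^2 + 11*v + 28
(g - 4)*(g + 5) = g^2 + g - 20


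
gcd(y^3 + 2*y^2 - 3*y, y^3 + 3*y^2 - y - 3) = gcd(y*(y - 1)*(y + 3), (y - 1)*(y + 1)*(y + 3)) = y^2 + 2*y - 3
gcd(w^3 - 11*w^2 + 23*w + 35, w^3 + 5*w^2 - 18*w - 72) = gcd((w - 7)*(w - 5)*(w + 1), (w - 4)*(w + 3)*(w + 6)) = 1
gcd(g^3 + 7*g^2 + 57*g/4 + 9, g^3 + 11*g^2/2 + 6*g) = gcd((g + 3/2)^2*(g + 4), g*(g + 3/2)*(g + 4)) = g^2 + 11*g/2 + 6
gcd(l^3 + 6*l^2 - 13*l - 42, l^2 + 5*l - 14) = l + 7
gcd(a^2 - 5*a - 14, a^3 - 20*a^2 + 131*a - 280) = a - 7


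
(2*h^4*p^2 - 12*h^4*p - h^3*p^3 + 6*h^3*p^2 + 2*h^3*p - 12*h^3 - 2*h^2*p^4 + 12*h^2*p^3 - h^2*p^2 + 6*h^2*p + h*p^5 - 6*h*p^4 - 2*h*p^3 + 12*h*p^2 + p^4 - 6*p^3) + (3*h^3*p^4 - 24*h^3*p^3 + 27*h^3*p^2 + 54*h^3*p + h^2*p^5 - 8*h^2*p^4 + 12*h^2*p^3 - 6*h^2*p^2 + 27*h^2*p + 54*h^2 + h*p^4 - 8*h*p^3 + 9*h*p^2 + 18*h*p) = 2*h^4*p^2 - 12*h^4*p + 3*h^3*p^4 - 25*h^3*p^3 + 33*h^3*p^2 + 56*h^3*p - 12*h^3 + h^2*p^5 - 10*h^2*p^4 + 24*h^2*p^3 - 7*h^2*p^2 + 33*h^2*p + 54*h^2 + h*p^5 - 5*h*p^4 - 10*h*p^3 + 21*h*p^2 + 18*h*p + p^4 - 6*p^3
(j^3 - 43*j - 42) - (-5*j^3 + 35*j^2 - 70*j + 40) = 6*j^3 - 35*j^2 + 27*j - 82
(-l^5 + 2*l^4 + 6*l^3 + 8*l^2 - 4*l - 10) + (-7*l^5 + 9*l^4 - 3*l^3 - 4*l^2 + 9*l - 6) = -8*l^5 + 11*l^4 + 3*l^3 + 4*l^2 + 5*l - 16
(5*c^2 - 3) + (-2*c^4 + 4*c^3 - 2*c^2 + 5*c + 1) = -2*c^4 + 4*c^3 + 3*c^2 + 5*c - 2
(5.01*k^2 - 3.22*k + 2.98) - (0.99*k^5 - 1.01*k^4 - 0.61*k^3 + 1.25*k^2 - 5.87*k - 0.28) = -0.99*k^5 + 1.01*k^4 + 0.61*k^3 + 3.76*k^2 + 2.65*k + 3.26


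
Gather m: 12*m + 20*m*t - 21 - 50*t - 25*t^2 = m*(20*t + 12) - 25*t^2 - 50*t - 21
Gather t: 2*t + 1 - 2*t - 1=0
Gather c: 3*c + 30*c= 33*c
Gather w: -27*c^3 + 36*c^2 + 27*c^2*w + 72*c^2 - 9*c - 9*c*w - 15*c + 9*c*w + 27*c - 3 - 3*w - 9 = -27*c^3 + 108*c^2 + 3*c + w*(27*c^2 - 3) - 12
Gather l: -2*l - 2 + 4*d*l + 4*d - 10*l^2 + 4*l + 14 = 4*d - 10*l^2 + l*(4*d + 2) + 12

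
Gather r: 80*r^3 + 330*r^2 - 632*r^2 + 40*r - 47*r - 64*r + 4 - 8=80*r^3 - 302*r^2 - 71*r - 4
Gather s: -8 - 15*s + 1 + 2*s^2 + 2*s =2*s^2 - 13*s - 7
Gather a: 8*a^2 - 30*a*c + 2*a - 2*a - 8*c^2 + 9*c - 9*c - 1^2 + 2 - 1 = 8*a^2 - 30*a*c - 8*c^2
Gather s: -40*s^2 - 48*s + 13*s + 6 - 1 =-40*s^2 - 35*s + 5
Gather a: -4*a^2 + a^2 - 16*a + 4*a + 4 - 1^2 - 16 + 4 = -3*a^2 - 12*a - 9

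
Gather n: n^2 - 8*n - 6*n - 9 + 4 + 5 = n^2 - 14*n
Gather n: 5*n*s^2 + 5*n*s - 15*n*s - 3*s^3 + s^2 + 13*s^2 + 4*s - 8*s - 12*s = n*(5*s^2 - 10*s) - 3*s^3 + 14*s^2 - 16*s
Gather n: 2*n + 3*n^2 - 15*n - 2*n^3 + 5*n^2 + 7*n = -2*n^3 + 8*n^2 - 6*n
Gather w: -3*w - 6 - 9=-3*w - 15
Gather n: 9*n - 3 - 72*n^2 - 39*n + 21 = -72*n^2 - 30*n + 18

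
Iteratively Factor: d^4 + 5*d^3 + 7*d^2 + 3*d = (d + 3)*(d^3 + 2*d^2 + d) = (d + 1)*(d + 3)*(d^2 + d) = d*(d + 1)*(d + 3)*(d + 1)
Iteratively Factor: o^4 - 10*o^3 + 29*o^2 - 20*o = (o - 5)*(o^3 - 5*o^2 + 4*o) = o*(o - 5)*(o^2 - 5*o + 4) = o*(o - 5)*(o - 1)*(o - 4)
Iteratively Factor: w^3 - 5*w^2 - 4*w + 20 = (w + 2)*(w^2 - 7*w + 10) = (w - 5)*(w + 2)*(w - 2)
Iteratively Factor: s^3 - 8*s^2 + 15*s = (s - 5)*(s^2 - 3*s) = (s - 5)*(s - 3)*(s)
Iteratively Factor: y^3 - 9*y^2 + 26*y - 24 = (y - 3)*(y^2 - 6*y + 8) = (y - 4)*(y - 3)*(y - 2)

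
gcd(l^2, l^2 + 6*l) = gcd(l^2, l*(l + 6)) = l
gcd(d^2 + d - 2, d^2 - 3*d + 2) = d - 1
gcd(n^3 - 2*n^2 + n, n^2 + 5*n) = n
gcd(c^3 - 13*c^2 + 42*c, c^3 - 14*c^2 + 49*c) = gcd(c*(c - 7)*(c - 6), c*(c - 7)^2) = c^2 - 7*c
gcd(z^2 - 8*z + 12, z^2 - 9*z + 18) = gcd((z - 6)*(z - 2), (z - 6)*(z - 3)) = z - 6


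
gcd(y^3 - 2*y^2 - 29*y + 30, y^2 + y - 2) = y - 1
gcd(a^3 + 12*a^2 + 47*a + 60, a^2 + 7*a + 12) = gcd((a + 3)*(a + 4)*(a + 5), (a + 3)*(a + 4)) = a^2 + 7*a + 12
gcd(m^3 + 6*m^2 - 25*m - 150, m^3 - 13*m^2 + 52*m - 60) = m - 5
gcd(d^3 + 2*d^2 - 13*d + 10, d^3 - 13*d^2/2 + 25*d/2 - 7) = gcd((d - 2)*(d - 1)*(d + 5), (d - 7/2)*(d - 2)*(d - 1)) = d^2 - 3*d + 2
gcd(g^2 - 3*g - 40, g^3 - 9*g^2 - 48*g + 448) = g - 8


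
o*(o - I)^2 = o^3 - 2*I*o^2 - o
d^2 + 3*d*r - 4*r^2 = (d - r)*(d + 4*r)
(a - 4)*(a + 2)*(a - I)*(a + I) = a^4 - 2*a^3 - 7*a^2 - 2*a - 8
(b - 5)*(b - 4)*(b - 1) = b^3 - 10*b^2 + 29*b - 20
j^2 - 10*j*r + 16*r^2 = (j - 8*r)*(j - 2*r)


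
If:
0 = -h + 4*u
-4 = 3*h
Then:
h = -4/3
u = -1/3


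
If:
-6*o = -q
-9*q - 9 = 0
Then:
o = -1/6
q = -1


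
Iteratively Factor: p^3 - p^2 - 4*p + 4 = (p - 1)*(p^2 - 4) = (p - 2)*(p - 1)*(p + 2)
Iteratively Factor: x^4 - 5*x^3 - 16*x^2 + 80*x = (x)*(x^3 - 5*x^2 - 16*x + 80) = x*(x - 4)*(x^2 - x - 20) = x*(x - 5)*(x - 4)*(x + 4)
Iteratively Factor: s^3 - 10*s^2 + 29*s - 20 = (s - 1)*(s^2 - 9*s + 20) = (s - 5)*(s - 1)*(s - 4)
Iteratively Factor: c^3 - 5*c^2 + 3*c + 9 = (c + 1)*(c^2 - 6*c + 9) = (c - 3)*(c + 1)*(c - 3)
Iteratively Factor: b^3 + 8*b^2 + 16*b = (b)*(b^2 + 8*b + 16) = b*(b + 4)*(b + 4)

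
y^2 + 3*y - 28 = (y - 4)*(y + 7)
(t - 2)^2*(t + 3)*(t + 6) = t^4 + 5*t^3 - 14*t^2 - 36*t + 72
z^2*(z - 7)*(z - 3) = z^4 - 10*z^3 + 21*z^2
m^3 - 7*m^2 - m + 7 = (m - 7)*(m - 1)*(m + 1)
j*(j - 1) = j^2 - j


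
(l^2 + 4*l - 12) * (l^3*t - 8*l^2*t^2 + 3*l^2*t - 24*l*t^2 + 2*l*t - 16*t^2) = l^5*t - 8*l^4*t^2 + 7*l^4*t - 56*l^3*t^2 + 2*l^3*t - 16*l^2*t^2 - 28*l^2*t + 224*l*t^2 - 24*l*t + 192*t^2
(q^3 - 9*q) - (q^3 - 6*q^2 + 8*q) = 6*q^2 - 17*q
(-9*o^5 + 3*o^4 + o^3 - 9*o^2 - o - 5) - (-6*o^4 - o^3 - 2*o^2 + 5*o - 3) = -9*o^5 + 9*o^4 + 2*o^3 - 7*o^2 - 6*o - 2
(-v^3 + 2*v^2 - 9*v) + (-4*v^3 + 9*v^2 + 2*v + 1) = -5*v^3 + 11*v^2 - 7*v + 1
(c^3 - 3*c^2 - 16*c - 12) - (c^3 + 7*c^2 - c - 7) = -10*c^2 - 15*c - 5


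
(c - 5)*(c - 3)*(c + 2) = c^3 - 6*c^2 - c + 30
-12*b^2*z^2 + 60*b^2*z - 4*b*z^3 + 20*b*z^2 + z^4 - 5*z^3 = z*(-6*b + z)*(2*b + z)*(z - 5)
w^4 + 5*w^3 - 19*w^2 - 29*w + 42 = (w - 3)*(w - 1)*(w + 2)*(w + 7)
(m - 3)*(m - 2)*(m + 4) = m^3 - m^2 - 14*m + 24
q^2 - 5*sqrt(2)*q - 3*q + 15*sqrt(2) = (q - 3)*(q - 5*sqrt(2))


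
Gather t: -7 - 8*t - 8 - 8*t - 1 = -16*t - 16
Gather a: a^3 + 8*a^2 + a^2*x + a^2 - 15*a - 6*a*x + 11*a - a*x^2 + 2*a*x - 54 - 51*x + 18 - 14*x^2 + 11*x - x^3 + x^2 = a^3 + a^2*(x + 9) + a*(-x^2 - 4*x - 4) - x^3 - 13*x^2 - 40*x - 36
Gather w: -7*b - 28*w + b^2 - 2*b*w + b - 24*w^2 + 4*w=b^2 - 6*b - 24*w^2 + w*(-2*b - 24)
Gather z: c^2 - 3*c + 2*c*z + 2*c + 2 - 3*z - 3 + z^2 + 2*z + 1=c^2 - c + z^2 + z*(2*c - 1)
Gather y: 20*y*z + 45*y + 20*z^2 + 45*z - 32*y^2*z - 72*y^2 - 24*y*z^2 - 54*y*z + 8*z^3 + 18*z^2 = y^2*(-32*z - 72) + y*(-24*z^2 - 34*z + 45) + 8*z^3 + 38*z^2 + 45*z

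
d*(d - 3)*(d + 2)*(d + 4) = d^4 + 3*d^3 - 10*d^2 - 24*d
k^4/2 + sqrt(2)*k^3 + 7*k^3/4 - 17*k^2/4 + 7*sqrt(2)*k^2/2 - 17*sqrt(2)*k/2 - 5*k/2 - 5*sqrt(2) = (k/2 + sqrt(2))*(k - 2)*(k + 1/2)*(k + 5)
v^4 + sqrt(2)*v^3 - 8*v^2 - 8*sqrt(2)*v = v*(v - 2*sqrt(2))*(v + sqrt(2))*(v + 2*sqrt(2))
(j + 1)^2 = j^2 + 2*j + 1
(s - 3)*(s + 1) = s^2 - 2*s - 3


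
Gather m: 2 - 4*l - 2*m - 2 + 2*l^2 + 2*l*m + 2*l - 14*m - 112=2*l^2 - 2*l + m*(2*l - 16) - 112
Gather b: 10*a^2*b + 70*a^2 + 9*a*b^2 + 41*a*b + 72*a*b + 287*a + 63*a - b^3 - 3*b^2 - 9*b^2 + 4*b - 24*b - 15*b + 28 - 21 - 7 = 70*a^2 + 350*a - b^3 + b^2*(9*a - 12) + b*(10*a^2 + 113*a - 35)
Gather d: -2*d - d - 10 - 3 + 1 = -3*d - 12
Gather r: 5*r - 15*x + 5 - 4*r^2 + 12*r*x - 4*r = -4*r^2 + r*(12*x + 1) - 15*x + 5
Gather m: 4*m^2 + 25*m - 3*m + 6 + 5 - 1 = 4*m^2 + 22*m + 10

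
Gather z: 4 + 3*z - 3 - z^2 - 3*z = 1 - z^2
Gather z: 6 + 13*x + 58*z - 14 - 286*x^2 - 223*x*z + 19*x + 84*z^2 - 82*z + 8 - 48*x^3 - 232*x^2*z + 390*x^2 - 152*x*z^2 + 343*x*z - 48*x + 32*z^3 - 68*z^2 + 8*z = -48*x^3 + 104*x^2 - 16*x + 32*z^3 + z^2*(16 - 152*x) + z*(-232*x^2 + 120*x - 16)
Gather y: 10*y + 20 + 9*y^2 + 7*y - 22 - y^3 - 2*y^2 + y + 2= -y^3 + 7*y^2 + 18*y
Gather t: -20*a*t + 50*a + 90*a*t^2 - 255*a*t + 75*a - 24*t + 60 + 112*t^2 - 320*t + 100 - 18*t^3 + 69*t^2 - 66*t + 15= 125*a - 18*t^3 + t^2*(90*a + 181) + t*(-275*a - 410) + 175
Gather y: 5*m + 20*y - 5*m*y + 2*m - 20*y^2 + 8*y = 7*m - 20*y^2 + y*(28 - 5*m)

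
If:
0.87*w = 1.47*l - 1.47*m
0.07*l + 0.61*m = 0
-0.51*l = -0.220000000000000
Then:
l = 0.43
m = -0.05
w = 0.81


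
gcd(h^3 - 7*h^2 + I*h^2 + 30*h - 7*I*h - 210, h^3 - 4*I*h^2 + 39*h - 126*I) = h + 6*I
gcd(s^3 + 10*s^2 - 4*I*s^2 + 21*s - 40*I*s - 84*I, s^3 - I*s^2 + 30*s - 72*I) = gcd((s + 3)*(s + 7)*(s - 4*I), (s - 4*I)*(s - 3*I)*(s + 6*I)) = s - 4*I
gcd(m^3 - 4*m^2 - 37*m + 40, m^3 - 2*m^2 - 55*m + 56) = m^2 - 9*m + 8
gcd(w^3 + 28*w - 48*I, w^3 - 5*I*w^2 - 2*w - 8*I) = w^2 - 6*I*w - 8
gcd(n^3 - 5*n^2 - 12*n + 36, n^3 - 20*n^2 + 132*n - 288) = n - 6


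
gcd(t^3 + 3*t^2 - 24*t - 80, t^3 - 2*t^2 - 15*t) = t - 5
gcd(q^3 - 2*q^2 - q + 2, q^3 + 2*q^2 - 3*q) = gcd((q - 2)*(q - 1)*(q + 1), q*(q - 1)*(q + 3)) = q - 1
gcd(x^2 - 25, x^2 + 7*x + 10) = x + 5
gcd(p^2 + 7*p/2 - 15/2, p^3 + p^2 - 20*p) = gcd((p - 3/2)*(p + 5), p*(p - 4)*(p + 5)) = p + 5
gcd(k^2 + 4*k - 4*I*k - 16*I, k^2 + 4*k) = k + 4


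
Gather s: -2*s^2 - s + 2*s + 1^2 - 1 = -2*s^2 + s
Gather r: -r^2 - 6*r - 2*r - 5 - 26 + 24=-r^2 - 8*r - 7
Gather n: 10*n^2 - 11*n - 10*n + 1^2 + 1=10*n^2 - 21*n + 2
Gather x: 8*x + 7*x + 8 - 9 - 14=15*x - 15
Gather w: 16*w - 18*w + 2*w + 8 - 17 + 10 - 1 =0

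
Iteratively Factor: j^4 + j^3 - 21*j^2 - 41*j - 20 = (j - 5)*(j^3 + 6*j^2 + 9*j + 4) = (j - 5)*(j + 1)*(j^2 + 5*j + 4) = (j - 5)*(j + 1)^2*(j + 4)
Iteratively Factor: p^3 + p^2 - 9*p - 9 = (p - 3)*(p^2 + 4*p + 3) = (p - 3)*(p + 3)*(p + 1)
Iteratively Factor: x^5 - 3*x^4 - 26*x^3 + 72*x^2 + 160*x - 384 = (x + 4)*(x^4 - 7*x^3 + 2*x^2 + 64*x - 96) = (x - 4)*(x + 4)*(x^3 - 3*x^2 - 10*x + 24) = (x - 4)^2*(x + 4)*(x^2 + x - 6) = (x - 4)^2*(x - 2)*(x + 4)*(x + 3)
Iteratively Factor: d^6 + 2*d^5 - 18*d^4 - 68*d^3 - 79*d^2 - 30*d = (d + 1)*(d^5 + d^4 - 19*d^3 - 49*d^2 - 30*d) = (d + 1)*(d + 3)*(d^4 - 2*d^3 - 13*d^2 - 10*d) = d*(d + 1)*(d + 3)*(d^3 - 2*d^2 - 13*d - 10) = d*(d + 1)*(d + 2)*(d + 3)*(d^2 - 4*d - 5) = d*(d - 5)*(d + 1)*(d + 2)*(d + 3)*(d + 1)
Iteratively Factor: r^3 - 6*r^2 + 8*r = (r - 4)*(r^2 - 2*r) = (r - 4)*(r - 2)*(r)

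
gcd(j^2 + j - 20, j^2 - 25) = j + 5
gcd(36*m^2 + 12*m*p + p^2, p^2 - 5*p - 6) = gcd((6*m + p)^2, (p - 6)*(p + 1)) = 1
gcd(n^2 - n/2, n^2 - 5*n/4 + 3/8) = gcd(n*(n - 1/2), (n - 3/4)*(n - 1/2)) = n - 1/2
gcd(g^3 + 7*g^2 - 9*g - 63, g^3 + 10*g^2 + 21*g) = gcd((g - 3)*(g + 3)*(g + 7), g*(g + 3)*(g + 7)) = g^2 + 10*g + 21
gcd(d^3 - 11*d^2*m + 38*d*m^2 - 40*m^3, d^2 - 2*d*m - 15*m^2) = d - 5*m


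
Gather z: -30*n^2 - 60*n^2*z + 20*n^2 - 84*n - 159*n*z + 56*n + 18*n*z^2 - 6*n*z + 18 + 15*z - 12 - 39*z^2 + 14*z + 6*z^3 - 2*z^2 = -10*n^2 - 28*n + 6*z^3 + z^2*(18*n - 41) + z*(-60*n^2 - 165*n + 29) + 6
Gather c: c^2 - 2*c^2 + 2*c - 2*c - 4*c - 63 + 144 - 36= -c^2 - 4*c + 45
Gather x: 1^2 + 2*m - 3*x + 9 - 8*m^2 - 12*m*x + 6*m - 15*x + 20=-8*m^2 + 8*m + x*(-12*m - 18) + 30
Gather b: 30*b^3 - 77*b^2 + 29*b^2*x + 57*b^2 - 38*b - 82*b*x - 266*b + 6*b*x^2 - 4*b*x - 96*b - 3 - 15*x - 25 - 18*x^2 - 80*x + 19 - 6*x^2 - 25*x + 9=30*b^3 + b^2*(29*x - 20) + b*(6*x^2 - 86*x - 400) - 24*x^2 - 120*x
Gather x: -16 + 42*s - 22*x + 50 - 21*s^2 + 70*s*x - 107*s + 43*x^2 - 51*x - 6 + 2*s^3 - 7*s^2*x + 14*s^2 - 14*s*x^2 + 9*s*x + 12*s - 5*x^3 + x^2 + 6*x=2*s^3 - 7*s^2 - 53*s - 5*x^3 + x^2*(44 - 14*s) + x*(-7*s^2 + 79*s - 67) + 28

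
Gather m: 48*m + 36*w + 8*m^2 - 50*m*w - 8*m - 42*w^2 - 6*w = 8*m^2 + m*(40 - 50*w) - 42*w^2 + 30*w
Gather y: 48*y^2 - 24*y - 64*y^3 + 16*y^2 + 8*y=-64*y^3 + 64*y^2 - 16*y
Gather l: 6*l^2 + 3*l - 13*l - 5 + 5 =6*l^2 - 10*l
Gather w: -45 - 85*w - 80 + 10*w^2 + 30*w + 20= 10*w^2 - 55*w - 105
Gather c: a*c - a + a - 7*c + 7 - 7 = c*(a - 7)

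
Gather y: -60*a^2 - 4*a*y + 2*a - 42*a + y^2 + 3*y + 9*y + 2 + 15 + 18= -60*a^2 - 40*a + y^2 + y*(12 - 4*a) + 35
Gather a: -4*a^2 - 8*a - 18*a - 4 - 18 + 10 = -4*a^2 - 26*a - 12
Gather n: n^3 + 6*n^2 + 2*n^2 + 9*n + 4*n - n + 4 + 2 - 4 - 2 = n^3 + 8*n^2 + 12*n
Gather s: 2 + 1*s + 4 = s + 6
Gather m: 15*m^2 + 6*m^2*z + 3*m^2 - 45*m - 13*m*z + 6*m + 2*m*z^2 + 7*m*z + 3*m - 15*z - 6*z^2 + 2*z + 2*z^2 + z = m^2*(6*z + 18) + m*(2*z^2 - 6*z - 36) - 4*z^2 - 12*z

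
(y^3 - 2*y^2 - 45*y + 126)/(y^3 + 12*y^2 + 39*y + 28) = (y^2 - 9*y + 18)/(y^2 + 5*y + 4)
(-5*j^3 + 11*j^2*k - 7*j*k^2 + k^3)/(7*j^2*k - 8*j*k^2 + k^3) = (-5*j^2 + 6*j*k - k^2)/(k*(7*j - k))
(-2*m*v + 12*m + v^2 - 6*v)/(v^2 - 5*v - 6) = (-2*m + v)/(v + 1)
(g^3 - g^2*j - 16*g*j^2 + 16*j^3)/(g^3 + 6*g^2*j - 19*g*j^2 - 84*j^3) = (g^2 + 3*g*j - 4*j^2)/(g^2 + 10*g*j + 21*j^2)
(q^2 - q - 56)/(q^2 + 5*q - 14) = (q - 8)/(q - 2)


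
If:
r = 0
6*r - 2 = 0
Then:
No Solution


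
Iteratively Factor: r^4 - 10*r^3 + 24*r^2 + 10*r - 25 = (r - 5)*(r^3 - 5*r^2 - r + 5) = (r - 5)*(r - 1)*(r^2 - 4*r - 5) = (r - 5)^2*(r - 1)*(r + 1)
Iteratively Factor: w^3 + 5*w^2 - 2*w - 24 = (w - 2)*(w^2 + 7*w + 12) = (w - 2)*(w + 4)*(w + 3)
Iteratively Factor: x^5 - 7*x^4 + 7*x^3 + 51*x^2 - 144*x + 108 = (x + 3)*(x^4 - 10*x^3 + 37*x^2 - 60*x + 36) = (x - 3)*(x + 3)*(x^3 - 7*x^2 + 16*x - 12) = (x - 3)^2*(x + 3)*(x^2 - 4*x + 4) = (x - 3)^2*(x - 2)*(x + 3)*(x - 2)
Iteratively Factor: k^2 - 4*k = (k)*(k - 4)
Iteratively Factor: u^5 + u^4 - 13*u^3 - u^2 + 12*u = (u - 1)*(u^4 + 2*u^3 - 11*u^2 - 12*u) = (u - 1)*(u + 1)*(u^3 + u^2 - 12*u) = (u - 1)*(u + 1)*(u + 4)*(u^2 - 3*u) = (u - 3)*(u - 1)*(u + 1)*(u + 4)*(u)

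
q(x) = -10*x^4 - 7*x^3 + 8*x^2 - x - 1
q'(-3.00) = 842.00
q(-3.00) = -547.00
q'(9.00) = -30718.00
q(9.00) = -70075.00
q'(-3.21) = 1054.30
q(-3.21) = -745.57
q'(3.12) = -1370.36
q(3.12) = -1086.43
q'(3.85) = -2533.34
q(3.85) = -2482.80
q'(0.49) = -2.91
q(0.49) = -0.97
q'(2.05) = -401.06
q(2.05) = -206.35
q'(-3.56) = 1480.62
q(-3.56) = -1186.43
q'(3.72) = -2291.24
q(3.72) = -2169.38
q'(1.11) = -63.82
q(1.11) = -17.01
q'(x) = -40*x^3 - 21*x^2 + 16*x - 1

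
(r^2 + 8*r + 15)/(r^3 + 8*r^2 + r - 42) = (r + 5)/(r^2 + 5*r - 14)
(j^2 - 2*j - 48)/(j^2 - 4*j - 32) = (j + 6)/(j + 4)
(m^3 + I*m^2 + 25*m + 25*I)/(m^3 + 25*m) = (m + I)/m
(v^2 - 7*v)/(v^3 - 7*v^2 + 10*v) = (v - 7)/(v^2 - 7*v + 10)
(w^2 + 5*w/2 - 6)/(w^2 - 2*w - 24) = (w - 3/2)/(w - 6)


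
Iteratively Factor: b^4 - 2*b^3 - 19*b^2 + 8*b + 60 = (b - 5)*(b^3 + 3*b^2 - 4*b - 12) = (b - 5)*(b + 2)*(b^2 + b - 6) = (b - 5)*(b + 2)*(b + 3)*(b - 2)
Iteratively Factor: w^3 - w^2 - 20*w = (w - 5)*(w^2 + 4*w) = w*(w - 5)*(w + 4)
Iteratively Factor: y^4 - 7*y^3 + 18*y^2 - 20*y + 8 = (y - 2)*(y^3 - 5*y^2 + 8*y - 4) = (y - 2)*(y - 1)*(y^2 - 4*y + 4) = (y - 2)^2*(y - 1)*(y - 2)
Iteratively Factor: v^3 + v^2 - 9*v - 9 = (v - 3)*(v^2 + 4*v + 3) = (v - 3)*(v + 1)*(v + 3)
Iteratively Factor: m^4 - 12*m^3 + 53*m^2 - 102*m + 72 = (m - 3)*(m^3 - 9*m^2 + 26*m - 24) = (m - 3)^2*(m^2 - 6*m + 8) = (m - 3)^2*(m - 2)*(m - 4)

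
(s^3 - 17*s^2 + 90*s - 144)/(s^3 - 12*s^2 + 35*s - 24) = (s - 6)/(s - 1)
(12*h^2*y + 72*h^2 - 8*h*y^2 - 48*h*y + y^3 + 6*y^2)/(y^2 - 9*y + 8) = (12*h^2*y + 72*h^2 - 8*h*y^2 - 48*h*y + y^3 + 6*y^2)/(y^2 - 9*y + 8)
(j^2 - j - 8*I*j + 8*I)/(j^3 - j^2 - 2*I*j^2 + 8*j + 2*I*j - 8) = (j - 8*I)/(j^2 - 2*I*j + 8)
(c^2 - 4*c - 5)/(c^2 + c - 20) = (c^2 - 4*c - 5)/(c^2 + c - 20)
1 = 1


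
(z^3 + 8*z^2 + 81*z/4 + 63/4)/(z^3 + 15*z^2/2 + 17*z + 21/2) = (z + 3/2)/(z + 1)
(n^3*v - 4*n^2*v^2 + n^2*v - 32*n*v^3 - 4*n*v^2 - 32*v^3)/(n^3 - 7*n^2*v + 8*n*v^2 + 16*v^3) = v*(n^3 - 4*n^2*v + n^2 - 32*n*v^2 - 4*n*v - 32*v^2)/(n^3 - 7*n^2*v + 8*n*v^2 + 16*v^3)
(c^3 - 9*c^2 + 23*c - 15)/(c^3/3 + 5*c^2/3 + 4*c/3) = 3*(c^3 - 9*c^2 + 23*c - 15)/(c*(c^2 + 5*c + 4))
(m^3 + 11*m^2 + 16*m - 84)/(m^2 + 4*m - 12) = m + 7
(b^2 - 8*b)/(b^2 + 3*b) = (b - 8)/(b + 3)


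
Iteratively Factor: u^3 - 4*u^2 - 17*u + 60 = (u - 3)*(u^2 - u - 20) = (u - 5)*(u - 3)*(u + 4)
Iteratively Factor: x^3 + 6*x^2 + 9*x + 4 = (x + 4)*(x^2 + 2*x + 1) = (x + 1)*(x + 4)*(x + 1)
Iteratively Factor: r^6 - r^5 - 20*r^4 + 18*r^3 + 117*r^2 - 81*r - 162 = (r - 2)*(r^5 + r^4 - 18*r^3 - 18*r^2 + 81*r + 81) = (r - 2)*(r + 1)*(r^4 - 18*r^2 + 81) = (r - 2)*(r + 1)*(r + 3)*(r^3 - 3*r^2 - 9*r + 27) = (r - 3)*(r - 2)*(r + 1)*(r + 3)*(r^2 - 9) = (r - 3)*(r - 2)*(r + 1)*(r + 3)^2*(r - 3)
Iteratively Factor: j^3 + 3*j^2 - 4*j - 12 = (j + 2)*(j^2 + j - 6) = (j - 2)*(j + 2)*(j + 3)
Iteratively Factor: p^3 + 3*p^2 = (p)*(p^2 + 3*p) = p^2*(p + 3)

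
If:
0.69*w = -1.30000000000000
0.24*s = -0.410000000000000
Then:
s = -1.71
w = -1.88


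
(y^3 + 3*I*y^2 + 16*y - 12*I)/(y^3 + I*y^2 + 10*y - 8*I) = (y + 6*I)/(y + 4*I)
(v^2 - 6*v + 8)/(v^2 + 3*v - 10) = (v - 4)/(v + 5)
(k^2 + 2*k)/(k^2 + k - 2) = k/(k - 1)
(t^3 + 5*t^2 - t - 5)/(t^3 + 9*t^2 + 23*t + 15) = (t - 1)/(t + 3)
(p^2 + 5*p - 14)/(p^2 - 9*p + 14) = (p + 7)/(p - 7)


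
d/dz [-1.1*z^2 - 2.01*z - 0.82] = -2.2*z - 2.01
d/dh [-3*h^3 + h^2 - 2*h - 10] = -9*h^2 + 2*h - 2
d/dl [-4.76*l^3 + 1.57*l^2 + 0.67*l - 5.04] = -14.28*l^2 + 3.14*l + 0.67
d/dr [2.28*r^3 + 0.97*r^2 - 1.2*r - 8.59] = 6.84*r^2 + 1.94*r - 1.2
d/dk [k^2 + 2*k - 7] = 2*k + 2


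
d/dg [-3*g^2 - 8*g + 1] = -6*g - 8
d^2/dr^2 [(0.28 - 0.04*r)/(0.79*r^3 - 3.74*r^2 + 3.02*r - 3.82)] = (-0.149784*r^5 + 2.80608*r^4 - 14.164752*r^3 + 26.058768*r^2 - 10.476528*r - 3.816096)/(0.493039*r^9 - 7.002402*r^8 + 38.804958*r^7 - 113.003162*r^6 + 216.062436*r^5 - 317.31132*r^4 + 321.004412*r^3 - 268.246512*r^2 + 132.207144*r - 55.742968)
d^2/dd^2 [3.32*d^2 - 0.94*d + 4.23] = 6.64000000000000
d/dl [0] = 0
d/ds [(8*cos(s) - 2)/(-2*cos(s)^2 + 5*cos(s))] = 2*(-8*sin(s) - 5*sin(s)/cos(s)^2 + 4*tan(s))/(2*cos(s) - 5)^2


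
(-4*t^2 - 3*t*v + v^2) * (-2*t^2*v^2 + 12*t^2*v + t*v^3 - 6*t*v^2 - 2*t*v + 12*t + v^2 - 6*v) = 8*t^4*v^2 - 48*t^4*v + 2*t^3*v^3 - 12*t^3*v^2 + 8*t^3*v - 48*t^3 - 5*t^2*v^4 + 30*t^2*v^3 + 2*t^2*v^2 - 12*t^2*v + t*v^5 - 6*t*v^4 - 5*t*v^3 + 30*t*v^2 + v^4 - 6*v^3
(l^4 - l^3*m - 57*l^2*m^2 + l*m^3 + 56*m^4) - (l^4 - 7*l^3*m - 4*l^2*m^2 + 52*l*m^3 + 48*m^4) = 6*l^3*m - 53*l^2*m^2 - 51*l*m^3 + 8*m^4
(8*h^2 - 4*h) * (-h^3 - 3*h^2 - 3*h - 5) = -8*h^5 - 20*h^4 - 12*h^3 - 28*h^2 + 20*h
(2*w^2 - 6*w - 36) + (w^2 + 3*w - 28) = 3*w^2 - 3*w - 64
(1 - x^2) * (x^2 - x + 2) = -x^4 + x^3 - x^2 - x + 2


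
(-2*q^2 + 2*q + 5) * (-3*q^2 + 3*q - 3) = 6*q^4 - 12*q^3 - 3*q^2 + 9*q - 15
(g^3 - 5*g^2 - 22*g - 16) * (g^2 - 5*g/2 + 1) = g^5 - 15*g^4/2 - 17*g^3/2 + 34*g^2 + 18*g - 16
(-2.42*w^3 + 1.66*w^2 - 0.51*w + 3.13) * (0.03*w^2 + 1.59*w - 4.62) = -0.0726*w^5 - 3.798*w^4 + 13.8045*w^3 - 8.3862*w^2 + 7.3329*w - 14.4606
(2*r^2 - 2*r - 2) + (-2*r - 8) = 2*r^2 - 4*r - 10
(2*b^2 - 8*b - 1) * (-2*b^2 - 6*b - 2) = -4*b^4 + 4*b^3 + 46*b^2 + 22*b + 2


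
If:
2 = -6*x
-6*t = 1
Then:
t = -1/6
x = -1/3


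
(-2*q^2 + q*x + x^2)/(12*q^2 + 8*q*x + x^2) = (-q + x)/(6*q + x)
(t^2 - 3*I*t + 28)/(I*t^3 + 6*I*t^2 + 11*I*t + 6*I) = I*(-t^2 + 3*I*t - 28)/(t^3 + 6*t^2 + 11*t + 6)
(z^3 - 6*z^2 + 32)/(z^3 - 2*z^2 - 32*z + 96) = (z + 2)/(z + 6)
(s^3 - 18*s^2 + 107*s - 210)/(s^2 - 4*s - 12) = (s^2 - 12*s + 35)/(s + 2)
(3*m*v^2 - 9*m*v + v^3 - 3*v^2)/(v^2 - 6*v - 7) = v*(-3*m*v + 9*m - v^2 + 3*v)/(-v^2 + 6*v + 7)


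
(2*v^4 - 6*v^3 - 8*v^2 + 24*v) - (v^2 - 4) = 2*v^4 - 6*v^3 - 9*v^2 + 24*v + 4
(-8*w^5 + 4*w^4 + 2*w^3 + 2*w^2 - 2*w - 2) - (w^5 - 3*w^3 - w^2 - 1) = -9*w^5 + 4*w^4 + 5*w^3 + 3*w^2 - 2*w - 1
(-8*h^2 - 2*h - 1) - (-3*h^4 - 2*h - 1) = 3*h^4 - 8*h^2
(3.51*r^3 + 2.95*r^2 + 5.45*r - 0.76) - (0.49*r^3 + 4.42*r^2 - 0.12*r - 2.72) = 3.02*r^3 - 1.47*r^2 + 5.57*r + 1.96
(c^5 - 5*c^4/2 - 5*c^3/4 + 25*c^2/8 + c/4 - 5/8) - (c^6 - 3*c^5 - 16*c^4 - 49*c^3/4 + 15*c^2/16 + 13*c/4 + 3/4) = -c^6 + 4*c^5 + 27*c^4/2 + 11*c^3 + 35*c^2/16 - 3*c - 11/8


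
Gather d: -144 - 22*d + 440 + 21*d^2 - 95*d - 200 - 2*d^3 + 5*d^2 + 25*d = -2*d^3 + 26*d^2 - 92*d + 96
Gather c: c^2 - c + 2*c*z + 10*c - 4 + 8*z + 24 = c^2 + c*(2*z + 9) + 8*z + 20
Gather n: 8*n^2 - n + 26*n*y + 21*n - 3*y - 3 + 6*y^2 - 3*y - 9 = 8*n^2 + n*(26*y + 20) + 6*y^2 - 6*y - 12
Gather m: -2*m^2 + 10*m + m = -2*m^2 + 11*m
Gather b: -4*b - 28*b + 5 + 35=40 - 32*b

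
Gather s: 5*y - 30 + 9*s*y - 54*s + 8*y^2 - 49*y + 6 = s*(9*y - 54) + 8*y^2 - 44*y - 24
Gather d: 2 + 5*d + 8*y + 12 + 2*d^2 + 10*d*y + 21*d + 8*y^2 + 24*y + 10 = 2*d^2 + d*(10*y + 26) + 8*y^2 + 32*y + 24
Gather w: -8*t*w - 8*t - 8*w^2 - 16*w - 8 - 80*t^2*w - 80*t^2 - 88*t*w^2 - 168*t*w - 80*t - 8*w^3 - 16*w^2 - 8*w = -80*t^2 - 88*t - 8*w^3 + w^2*(-88*t - 24) + w*(-80*t^2 - 176*t - 24) - 8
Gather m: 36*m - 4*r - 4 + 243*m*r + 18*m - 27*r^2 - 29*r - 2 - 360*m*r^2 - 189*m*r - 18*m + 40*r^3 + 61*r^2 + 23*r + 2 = m*(-360*r^2 + 54*r + 36) + 40*r^3 + 34*r^2 - 10*r - 4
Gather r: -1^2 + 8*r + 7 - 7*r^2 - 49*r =-7*r^2 - 41*r + 6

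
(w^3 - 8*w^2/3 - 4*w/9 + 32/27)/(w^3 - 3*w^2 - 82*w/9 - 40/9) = (9*w^2 - 30*w + 16)/(3*(3*w^2 - 11*w - 20))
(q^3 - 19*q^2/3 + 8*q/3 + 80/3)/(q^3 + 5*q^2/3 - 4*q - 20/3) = (q^2 - 8*q + 16)/(q^2 - 4)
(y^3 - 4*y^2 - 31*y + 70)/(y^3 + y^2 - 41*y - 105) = (y - 2)/(y + 3)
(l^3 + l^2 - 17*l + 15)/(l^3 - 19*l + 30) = (l - 1)/(l - 2)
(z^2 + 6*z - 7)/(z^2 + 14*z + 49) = (z - 1)/(z + 7)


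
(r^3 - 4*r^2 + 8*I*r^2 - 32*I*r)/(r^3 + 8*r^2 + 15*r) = (r^2 + r*(-4 + 8*I) - 32*I)/(r^2 + 8*r + 15)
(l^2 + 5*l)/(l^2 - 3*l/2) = 2*(l + 5)/(2*l - 3)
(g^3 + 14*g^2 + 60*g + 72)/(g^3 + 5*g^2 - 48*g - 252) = (g + 2)/(g - 7)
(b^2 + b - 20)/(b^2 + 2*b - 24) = (b + 5)/(b + 6)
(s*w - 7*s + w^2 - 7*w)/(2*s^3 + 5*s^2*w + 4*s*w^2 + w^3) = (w - 7)/(2*s^2 + 3*s*w + w^2)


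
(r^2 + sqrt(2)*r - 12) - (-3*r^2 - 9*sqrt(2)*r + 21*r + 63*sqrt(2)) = 4*r^2 - 21*r + 10*sqrt(2)*r - 63*sqrt(2) - 12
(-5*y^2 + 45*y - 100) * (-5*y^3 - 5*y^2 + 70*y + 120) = 25*y^5 - 200*y^4 - 75*y^3 + 3050*y^2 - 1600*y - 12000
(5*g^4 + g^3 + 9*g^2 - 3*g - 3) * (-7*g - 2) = -35*g^5 - 17*g^4 - 65*g^3 + 3*g^2 + 27*g + 6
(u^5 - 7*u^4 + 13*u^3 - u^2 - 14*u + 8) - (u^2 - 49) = u^5 - 7*u^4 + 13*u^3 - 2*u^2 - 14*u + 57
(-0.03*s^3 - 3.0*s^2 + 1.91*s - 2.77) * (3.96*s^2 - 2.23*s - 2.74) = -0.1188*s^5 - 11.8131*s^4 + 14.3358*s^3 - 7.0085*s^2 + 0.9437*s + 7.5898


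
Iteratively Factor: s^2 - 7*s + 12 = (s - 3)*(s - 4)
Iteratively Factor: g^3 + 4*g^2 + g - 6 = (g + 2)*(g^2 + 2*g - 3) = (g - 1)*(g + 2)*(g + 3)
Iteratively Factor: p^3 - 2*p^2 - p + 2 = (p - 1)*(p^2 - p - 2) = (p - 2)*(p - 1)*(p + 1)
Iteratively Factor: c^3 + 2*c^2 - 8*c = (c)*(c^2 + 2*c - 8) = c*(c + 4)*(c - 2)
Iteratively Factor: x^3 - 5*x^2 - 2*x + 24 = (x - 4)*(x^2 - x - 6) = (x - 4)*(x - 3)*(x + 2)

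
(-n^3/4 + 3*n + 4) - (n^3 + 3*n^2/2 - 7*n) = -5*n^3/4 - 3*n^2/2 + 10*n + 4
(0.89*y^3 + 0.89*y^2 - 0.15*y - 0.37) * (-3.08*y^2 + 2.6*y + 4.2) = -2.7412*y^5 - 0.4272*y^4 + 6.514*y^3 + 4.4876*y^2 - 1.592*y - 1.554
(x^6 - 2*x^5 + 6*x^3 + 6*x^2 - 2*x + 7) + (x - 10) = x^6 - 2*x^5 + 6*x^3 + 6*x^2 - x - 3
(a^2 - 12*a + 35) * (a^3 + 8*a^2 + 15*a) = a^5 - 4*a^4 - 46*a^3 + 100*a^2 + 525*a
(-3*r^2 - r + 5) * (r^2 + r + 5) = -3*r^4 - 4*r^3 - 11*r^2 + 25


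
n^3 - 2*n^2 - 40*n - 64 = (n - 8)*(n + 2)*(n + 4)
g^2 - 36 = (g - 6)*(g + 6)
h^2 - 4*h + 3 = (h - 3)*(h - 1)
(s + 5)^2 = s^2 + 10*s + 25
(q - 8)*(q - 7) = q^2 - 15*q + 56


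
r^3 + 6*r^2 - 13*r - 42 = (r - 3)*(r + 2)*(r + 7)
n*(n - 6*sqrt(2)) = n^2 - 6*sqrt(2)*n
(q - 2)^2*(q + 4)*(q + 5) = q^4 + 5*q^3 - 12*q^2 - 44*q + 80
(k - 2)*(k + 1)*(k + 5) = k^3 + 4*k^2 - 7*k - 10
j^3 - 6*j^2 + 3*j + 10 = (j - 5)*(j - 2)*(j + 1)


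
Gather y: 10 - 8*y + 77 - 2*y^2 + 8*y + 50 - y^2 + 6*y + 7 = -3*y^2 + 6*y + 144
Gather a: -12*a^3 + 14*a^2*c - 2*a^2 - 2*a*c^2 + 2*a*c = -12*a^3 + a^2*(14*c - 2) + a*(-2*c^2 + 2*c)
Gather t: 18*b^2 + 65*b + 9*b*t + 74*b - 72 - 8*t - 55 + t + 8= 18*b^2 + 139*b + t*(9*b - 7) - 119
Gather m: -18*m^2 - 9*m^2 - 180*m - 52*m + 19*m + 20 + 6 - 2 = -27*m^2 - 213*m + 24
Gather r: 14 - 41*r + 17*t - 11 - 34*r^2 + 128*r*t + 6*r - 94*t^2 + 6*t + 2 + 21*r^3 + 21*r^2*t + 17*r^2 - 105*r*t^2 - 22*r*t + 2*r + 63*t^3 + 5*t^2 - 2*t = 21*r^3 + r^2*(21*t - 17) + r*(-105*t^2 + 106*t - 33) + 63*t^3 - 89*t^2 + 21*t + 5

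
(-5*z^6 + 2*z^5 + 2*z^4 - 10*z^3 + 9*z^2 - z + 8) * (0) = 0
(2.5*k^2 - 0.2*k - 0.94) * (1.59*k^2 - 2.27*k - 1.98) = 3.975*k^4 - 5.993*k^3 - 5.9906*k^2 + 2.5298*k + 1.8612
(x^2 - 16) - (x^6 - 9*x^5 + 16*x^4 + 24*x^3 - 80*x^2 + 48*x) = -x^6 + 9*x^5 - 16*x^4 - 24*x^3 + 81*x^2 - 48*x - 16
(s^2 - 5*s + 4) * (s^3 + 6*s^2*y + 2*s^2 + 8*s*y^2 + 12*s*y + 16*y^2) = s^5 + 6*s^4*y - 3*s^4 + 8*s^3*y^2 - 18*s^3*y - 6*s^3 - 24*s^2*y^2 - 36*s^2*y + 8*s^2 - 48*s*y^2 + 48*s*y + 64*y^2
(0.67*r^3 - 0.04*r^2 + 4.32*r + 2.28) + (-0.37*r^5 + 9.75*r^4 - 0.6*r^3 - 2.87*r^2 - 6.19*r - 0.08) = -0.37*r^5 + 9.75*r^4 + 0.0700000000000001*r^3 - 2.91*r^2 - 1.87*r + 2.2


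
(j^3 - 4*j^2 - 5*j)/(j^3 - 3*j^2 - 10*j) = (j + 1)/(j + 2)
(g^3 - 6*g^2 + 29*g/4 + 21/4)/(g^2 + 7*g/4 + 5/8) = 2*(2*g^2 - 13*g + 21)/(4*g + 5)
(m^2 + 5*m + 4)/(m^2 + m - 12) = (m + 1)/(m - 3)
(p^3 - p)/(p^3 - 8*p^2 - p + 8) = p/(p - 8)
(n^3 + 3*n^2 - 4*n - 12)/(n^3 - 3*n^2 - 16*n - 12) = (n^2 + n - 6)/(n^2 - 5*n - 6)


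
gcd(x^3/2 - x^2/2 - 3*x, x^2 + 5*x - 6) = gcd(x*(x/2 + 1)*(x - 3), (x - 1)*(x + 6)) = 1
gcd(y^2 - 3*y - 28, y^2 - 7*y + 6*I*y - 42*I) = y - 7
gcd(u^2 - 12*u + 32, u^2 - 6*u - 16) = u - 8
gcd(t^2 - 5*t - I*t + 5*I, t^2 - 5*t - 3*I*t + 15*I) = t - 5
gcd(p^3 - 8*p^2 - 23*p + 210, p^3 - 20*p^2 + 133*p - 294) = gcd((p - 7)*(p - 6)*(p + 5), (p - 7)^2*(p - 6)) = p^2 - 13*p + 42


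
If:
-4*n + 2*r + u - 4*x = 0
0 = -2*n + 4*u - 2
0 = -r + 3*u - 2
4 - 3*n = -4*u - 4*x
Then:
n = 11/3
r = 5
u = 7/3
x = -7/12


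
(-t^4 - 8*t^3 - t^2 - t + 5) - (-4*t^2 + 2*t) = -t^4 - 8*t^3 + 3*t^2 - 3*t + 5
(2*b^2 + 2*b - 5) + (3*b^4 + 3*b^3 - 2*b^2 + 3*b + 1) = 3*b^4 + 3*b^3 + 5*b - 4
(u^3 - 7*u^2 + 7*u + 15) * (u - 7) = u^4 - 14*u^3 + 56*u^2 - 34*u - 105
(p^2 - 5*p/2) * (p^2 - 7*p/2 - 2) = p^4 - 6*p^3 + 27*p^2/4 + 5*p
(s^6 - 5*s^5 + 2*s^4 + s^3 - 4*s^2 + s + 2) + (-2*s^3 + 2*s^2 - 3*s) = s^6 - 5*s^5 + 2*s^4 - s^3 - 2*s^2 - 2*s + 2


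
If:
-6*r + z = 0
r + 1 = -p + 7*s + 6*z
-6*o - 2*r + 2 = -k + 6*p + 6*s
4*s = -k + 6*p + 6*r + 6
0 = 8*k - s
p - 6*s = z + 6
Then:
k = -504/2353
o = 30986/7059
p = -5832/2353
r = 707/2353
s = -4032/2353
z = 4242/2353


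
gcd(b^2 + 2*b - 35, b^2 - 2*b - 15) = b - 5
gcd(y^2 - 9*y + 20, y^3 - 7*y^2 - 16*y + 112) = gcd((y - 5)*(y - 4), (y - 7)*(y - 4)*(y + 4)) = y - 4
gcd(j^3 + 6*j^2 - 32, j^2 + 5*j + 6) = 1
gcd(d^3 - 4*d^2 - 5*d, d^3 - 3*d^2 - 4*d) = d^2 + d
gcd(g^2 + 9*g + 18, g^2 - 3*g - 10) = 1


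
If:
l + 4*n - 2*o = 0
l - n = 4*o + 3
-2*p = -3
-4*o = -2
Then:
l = 21/5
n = -4/5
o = 1/2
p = 3/2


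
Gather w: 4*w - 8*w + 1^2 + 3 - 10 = -4*w - 6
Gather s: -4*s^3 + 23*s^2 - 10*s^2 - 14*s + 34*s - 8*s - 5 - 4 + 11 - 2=-4*s^3 + 13*s^2 + 12*s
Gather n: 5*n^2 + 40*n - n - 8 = 5*n^2 + 39*n - 8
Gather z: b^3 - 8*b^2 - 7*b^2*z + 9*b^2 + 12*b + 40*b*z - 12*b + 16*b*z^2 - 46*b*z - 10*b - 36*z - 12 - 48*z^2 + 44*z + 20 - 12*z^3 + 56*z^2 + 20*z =b^3 + b^2 - 10*b - 12*z^3 + z^2*(16*b + 8) + z*(-7*b^2 - 6*b + 28) + 8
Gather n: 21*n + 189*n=210*n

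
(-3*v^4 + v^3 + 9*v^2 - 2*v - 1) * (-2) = 6*v^4 - 2*v^3 - 18*v^2 + 4*v + 2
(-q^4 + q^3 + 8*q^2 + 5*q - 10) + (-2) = -q^4 + q^3 + 8*q^2 + 5*q - 12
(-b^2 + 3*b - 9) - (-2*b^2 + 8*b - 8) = b^2 - 5*b - 1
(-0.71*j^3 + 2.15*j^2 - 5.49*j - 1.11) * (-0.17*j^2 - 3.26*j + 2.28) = 0.1207*j^5 + 1.9491*j^4 - 7.6945*j^3 + 22.9881*j^2 - 8.8986*j - 2.5308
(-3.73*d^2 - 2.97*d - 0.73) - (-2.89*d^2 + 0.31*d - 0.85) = -0.84*d^2 - 3.28*d + 0.12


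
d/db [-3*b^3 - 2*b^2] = b*(-9*b - 4)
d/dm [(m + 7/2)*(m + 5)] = 2*m + 17/2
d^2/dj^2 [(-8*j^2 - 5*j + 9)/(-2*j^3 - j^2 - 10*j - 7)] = 2*(32*j^6 + 60*j^5 - 666*j^4 - 1103*j^3 - 1155*j^2 + 3*j - 795)/(8*j^9 + 12*j^8 + 126*j^7 + 205*j^6 + 714*j^5 + 1161*j^4 + 1714*j^3 + 2247*j^2 + 1470*j + 343)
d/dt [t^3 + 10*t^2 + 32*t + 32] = 3*t^2 + 20*t + 32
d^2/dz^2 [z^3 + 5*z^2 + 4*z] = 6*z + 10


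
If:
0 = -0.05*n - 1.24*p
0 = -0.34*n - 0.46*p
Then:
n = 0.00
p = 0.00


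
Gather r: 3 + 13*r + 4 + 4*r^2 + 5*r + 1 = 4*r^2 + 18*r + 8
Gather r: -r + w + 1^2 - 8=-r + w - 7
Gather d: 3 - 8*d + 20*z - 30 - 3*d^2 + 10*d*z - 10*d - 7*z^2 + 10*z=-3*d^2 + d*(10*z - 18) - 7*z^2 + 30*z - 27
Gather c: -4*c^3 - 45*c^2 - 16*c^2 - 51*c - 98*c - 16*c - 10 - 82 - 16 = -4*c^3 - 61*c^2 - 165*c - 108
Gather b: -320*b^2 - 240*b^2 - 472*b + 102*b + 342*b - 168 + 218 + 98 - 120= -560*b^2 - 28*b + 28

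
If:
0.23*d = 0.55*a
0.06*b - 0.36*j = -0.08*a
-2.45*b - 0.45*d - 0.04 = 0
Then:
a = 6.71055243135958*j + 0.0182600066159444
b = -2.94740324181277*j - 0.0243466754879259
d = 16.0469732054251*j + 0.043665233212041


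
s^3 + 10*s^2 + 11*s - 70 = (s - 2)*(s + 5)*(s + 7)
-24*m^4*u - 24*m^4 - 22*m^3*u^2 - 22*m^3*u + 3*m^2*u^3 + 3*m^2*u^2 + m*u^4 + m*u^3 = (-4*m + u)*(m + u)*(6*m + u)*(m*u + m)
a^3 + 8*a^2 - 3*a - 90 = (a - 3)*(a + 5)*(a + 6)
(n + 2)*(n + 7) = n^2 + 9*n + 14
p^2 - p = p*(p - 1)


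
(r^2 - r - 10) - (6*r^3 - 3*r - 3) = -6*r^3 + r^2 + 2*r - 7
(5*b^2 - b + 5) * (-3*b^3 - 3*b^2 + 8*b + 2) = -15*b^5 - 12*b^4 + 28*b^3 - 13*b^2 + 38*b + 10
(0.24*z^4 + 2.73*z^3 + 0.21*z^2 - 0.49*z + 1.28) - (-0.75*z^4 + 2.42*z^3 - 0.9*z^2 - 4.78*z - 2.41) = 0.99*z^4 + 0.31*z^3 + 1.11*z^2 + 4.29*z + 3.69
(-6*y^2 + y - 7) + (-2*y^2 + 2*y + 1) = -8*y^2 + 3*y - 6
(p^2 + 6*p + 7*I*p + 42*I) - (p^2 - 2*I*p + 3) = 6*p + 9*I*p - 3 + 42*I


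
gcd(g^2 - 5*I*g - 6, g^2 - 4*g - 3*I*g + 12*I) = g - 3*I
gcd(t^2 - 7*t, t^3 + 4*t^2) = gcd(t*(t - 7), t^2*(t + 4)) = t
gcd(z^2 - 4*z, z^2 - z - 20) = 1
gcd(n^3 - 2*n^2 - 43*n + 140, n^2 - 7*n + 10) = n - 5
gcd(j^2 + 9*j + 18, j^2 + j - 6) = j + 3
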